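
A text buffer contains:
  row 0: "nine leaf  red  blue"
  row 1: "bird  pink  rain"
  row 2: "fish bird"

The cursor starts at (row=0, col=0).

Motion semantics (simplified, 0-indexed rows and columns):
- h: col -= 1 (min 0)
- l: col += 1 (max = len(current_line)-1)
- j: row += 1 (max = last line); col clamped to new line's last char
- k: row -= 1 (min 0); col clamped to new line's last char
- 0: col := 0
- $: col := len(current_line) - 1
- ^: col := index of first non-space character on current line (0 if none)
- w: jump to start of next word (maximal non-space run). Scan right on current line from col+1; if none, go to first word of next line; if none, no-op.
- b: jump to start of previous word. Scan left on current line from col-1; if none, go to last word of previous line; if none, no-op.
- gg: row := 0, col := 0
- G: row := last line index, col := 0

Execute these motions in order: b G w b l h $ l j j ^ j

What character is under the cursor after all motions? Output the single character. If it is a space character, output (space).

After 1 (b): row=0 col=0 char='n'
After 2 (G): row=2 col=0 char='f'
After 3 (w): row=2 col=5 char='b'
After 4 (b): row=2 col=0 char='f'
After 5 (l): row=2 col=1 char='i'
After 6 (h): row=2 col=0 char='f'
After 7 ($): row=2 col=8 char='d'
After 8 (l): row=2 col=8 char='d'
After 9 (j): row=2 col=8 char='d'
After 10 (j): row=2 col=8 char='d'
After 11 (^): row=2 col=0 char='f'
After 12 (j): row=2 col=0 char='f'

Answer: f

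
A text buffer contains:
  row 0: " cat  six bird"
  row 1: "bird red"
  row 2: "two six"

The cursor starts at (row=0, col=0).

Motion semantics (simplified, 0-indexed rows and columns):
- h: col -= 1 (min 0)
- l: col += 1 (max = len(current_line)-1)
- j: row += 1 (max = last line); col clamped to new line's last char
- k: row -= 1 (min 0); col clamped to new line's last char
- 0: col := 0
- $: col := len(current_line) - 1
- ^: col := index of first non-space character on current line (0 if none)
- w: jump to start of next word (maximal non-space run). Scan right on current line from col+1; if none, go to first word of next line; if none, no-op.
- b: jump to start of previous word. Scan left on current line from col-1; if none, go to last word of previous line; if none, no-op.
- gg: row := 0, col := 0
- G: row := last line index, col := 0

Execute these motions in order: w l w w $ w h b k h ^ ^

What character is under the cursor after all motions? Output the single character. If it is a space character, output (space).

Answer: c

Derivation:
After 1 (w): row=0 col=1 char='c'
After 2 (l): row=0 col=2 char='a'
After 3 (w): row=0 col=6 char='s'
After 4 (w): row=0 col=10 char='b'
After 5 ($): row=0 col=13 char='d'
After 6 (w): row=1 col=0 char='b'
After 7 (h): row=1 col=0 char='b'
After 8 (b): row=0 col=10 char='b'
After 9 (k): row=0 col=10 char='b'
After 10 (h): row=0 col=9 char='_'
After 11 (^): row=0 col=1 char='c'
After 12 (^): row=0 col=1 char='c'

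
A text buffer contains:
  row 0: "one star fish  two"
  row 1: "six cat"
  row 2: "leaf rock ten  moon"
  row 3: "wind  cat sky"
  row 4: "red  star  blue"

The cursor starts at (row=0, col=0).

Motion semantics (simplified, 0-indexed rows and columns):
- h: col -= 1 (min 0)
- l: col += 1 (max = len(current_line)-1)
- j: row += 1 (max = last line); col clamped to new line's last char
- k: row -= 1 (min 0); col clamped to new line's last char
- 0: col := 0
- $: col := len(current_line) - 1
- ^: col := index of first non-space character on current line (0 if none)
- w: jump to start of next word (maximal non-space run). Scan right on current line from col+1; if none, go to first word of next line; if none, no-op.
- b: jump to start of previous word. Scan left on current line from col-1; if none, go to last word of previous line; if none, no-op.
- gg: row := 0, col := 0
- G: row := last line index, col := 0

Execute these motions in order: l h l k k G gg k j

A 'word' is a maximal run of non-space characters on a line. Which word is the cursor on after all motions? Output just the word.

After 1 (l): row=0 col=1 char='n'
After 2 (h): row=0 col=0 char='o'
After 3 (l): row=0 col=1 char='n'
After 4 (k): row=0 col=1 char='n'
After 5 (k): row=0 col=1 char='n'
After 6 (G): row=4 col=0 char='r'
After 7 (gg): row=0 col=0 char='o'
After 8 (k): row=0 col=0 char='o'
After 9 (j): row=1 col=0 char='s'

Answer: six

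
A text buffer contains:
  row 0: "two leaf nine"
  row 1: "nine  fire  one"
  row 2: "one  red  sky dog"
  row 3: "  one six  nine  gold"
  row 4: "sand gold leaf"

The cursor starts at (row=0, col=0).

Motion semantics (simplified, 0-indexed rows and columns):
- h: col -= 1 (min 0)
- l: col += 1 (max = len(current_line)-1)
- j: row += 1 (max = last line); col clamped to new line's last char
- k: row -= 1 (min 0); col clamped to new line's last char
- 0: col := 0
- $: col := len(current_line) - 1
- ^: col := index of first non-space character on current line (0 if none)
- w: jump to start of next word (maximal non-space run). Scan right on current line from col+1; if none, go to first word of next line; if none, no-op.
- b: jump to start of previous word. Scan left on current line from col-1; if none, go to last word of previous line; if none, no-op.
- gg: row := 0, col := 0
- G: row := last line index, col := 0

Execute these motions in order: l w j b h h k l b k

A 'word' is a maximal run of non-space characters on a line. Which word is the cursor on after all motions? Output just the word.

After 1 (l): row=0 col=1 char='w'
After 2 (w): row=0 col=4 char='l'
After 3 (j): row=1 col=4 char='_'
After 4 (b): row=1 col=0 char='n'
After 5 (h): row=1 col=0 char='n'
After 6 (h): row=1 col=0 char='n'
After 7 (k): row=0 col=0 char='t'
After 8 (l): row=0 col=1 char='w'
After 9 (b): row=0 col=0 char='t'
After 10 (k): row=0 col=0 char='t'

Answer: two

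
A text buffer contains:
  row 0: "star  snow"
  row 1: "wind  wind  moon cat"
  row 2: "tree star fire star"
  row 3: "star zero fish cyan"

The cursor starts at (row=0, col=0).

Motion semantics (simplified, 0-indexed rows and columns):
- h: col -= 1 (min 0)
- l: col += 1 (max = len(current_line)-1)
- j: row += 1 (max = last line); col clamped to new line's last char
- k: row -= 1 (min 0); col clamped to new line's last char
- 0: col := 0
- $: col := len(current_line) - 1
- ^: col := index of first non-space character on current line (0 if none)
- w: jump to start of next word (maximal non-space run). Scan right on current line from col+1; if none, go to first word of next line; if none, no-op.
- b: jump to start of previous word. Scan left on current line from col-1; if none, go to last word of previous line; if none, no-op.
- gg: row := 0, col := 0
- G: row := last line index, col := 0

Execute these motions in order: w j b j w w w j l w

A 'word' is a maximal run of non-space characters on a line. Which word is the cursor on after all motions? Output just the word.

Answer: cyan

Derivation:
After 1 (w): row=0 col=6 char='s'
After 2 (j): row=1 col=6 char='w'
After 3 (b): row=1 col=0 char='w'
After 4 (j): row=2 col=0 char='t'
After 5 (w): row=2 col=5 char='s'
After 6 (w): row=2 col=10 char='f'
After 7 (w): row=2 col=15 char='s'
After 8 (j): row=3 col=15 char='c'
After 9 (l): row=3 col=16 char='y'
After 10 (w): row=3 col=16 char='y'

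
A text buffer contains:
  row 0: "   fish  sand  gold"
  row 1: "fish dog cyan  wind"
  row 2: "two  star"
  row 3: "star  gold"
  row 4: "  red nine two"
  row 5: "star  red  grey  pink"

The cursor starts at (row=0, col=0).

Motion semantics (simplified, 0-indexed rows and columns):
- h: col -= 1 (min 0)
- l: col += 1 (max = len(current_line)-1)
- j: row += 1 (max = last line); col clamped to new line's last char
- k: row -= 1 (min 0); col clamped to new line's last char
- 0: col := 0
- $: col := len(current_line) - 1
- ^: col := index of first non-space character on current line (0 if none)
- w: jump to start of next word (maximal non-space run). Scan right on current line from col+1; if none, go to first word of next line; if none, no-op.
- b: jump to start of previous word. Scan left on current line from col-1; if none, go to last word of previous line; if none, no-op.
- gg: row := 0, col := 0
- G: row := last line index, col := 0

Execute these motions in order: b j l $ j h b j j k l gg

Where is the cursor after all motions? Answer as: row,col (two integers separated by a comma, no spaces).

After 1 (b): row=0 col=0 char='_'
After 2 (j): row=1 col=0 char='f'
After 3 (l): row=1 col=1 char='i'
After 4 ($): row=1 col=18 char='d'
After 5 (j): row=2 col=8 char='r'
After 6 (h): row=2 col=7 char='a'
After 7 (b): row=2 col=5 char='s'
After 8 (j): row=3 col=5 char='_'
After 9 (j): row=4 col=5 char='_'
After 10 (k): row=3 col=5 char='_'
After 11 (l): row=3 col=6 char='g'
After 12 (gg): row=0 col=0 char='_'

Answer: 0,0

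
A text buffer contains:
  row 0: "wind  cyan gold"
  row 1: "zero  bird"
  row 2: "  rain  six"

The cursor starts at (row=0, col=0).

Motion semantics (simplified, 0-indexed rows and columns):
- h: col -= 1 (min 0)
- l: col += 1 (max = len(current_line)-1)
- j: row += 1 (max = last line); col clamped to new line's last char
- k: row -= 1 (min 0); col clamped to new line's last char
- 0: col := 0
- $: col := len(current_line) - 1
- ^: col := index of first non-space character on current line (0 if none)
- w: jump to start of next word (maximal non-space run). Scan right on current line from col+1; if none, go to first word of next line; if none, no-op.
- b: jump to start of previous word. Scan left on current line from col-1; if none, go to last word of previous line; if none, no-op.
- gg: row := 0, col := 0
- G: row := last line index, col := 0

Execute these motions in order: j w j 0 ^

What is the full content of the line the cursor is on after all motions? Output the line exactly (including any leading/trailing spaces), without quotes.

Answer:   rain  six

Derivation:
After 1 (j): row=1 col=0 char='z'
After 2 (w): row=1 col=6 char='b'
After 3 (j): row=2 col=6 char='_'
After 4 (0): row=2 col=0 char='_'
After 5 (^): row=2 col=2 char='r'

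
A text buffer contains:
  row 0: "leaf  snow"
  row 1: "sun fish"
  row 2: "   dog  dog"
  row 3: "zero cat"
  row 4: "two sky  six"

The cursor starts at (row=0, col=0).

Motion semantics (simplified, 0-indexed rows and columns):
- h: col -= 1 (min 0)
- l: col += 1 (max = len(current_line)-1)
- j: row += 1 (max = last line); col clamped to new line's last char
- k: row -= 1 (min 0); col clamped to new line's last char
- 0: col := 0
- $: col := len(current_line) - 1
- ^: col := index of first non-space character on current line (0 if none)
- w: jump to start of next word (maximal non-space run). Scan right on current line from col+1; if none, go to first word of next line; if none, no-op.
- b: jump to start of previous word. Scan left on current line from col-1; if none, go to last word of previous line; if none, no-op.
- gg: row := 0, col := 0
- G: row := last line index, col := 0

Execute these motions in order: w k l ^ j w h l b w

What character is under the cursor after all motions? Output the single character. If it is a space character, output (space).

Answer: f

Derivation:
After 1 (w): row=0 col=6 char='s'
After 2 (k): row=0 col=6 char='s'
After 3 (l): row=0 col=7 char='n'
After 4 (^): row=0 col=0 char='l'
After 5 (j): row=1 col=0 char='s'
After 6 (w): row=1 col=4 char='f'
After 7 (h): row=1 col=3 char='_'
After 8 (l): row=1 col=4 char='f'
After 9 (b): row=1 col=0 char='s'
After 10 (w): row=1 col=4 char='f'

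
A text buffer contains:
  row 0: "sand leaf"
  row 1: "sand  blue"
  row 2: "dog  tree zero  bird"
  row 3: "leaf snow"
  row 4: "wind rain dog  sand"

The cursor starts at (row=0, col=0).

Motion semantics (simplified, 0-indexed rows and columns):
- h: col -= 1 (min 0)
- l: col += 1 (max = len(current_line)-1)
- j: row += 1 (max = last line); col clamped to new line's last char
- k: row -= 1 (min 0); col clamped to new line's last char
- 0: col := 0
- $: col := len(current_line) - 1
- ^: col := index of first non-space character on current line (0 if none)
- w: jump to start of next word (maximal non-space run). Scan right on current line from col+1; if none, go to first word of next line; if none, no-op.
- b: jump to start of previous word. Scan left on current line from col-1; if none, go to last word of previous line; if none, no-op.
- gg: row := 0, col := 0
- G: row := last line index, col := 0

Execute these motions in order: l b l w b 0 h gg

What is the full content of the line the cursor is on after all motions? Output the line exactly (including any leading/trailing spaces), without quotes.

After 1 (l): row=0 col=1 char='a'
After 2 (b): row=0 col=0 char='s'
After 3 (l): row=0 col=1 char='a'
After 4 (w): row=0 col=5 char='l'
After 5 (b): row=0 col=0 char='s'
After 6 (0): row=0 col=0 char='s'
After 7 (h): row=0 col=0 char='s'
After 8 (gg): row=0 col=0 char='s'

Answer: sand leaf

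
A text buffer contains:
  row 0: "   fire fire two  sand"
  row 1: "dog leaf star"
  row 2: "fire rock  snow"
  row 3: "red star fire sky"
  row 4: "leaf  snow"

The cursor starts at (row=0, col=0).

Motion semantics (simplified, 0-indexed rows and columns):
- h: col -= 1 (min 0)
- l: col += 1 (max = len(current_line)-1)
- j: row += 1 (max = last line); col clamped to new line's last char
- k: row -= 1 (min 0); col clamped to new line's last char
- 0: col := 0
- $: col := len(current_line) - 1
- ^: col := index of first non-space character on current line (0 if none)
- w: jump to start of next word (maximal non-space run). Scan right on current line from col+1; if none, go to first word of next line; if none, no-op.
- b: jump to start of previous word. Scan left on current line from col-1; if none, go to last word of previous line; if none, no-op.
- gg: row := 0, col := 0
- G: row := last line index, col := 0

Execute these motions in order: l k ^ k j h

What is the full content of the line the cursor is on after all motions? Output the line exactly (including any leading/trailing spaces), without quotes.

After 1 (l): row=0 col=1 char='_'
After 2 (k): row=0 col=1 char='_'
After 3 (^): row=0 col=3 char='f'
After 4 (k): row=0 col=3 char='f'
After 5 (j): row=1 col=3 char='_'
After 6 (h): row=1 col=2 char='g'

Answer: dog leaf star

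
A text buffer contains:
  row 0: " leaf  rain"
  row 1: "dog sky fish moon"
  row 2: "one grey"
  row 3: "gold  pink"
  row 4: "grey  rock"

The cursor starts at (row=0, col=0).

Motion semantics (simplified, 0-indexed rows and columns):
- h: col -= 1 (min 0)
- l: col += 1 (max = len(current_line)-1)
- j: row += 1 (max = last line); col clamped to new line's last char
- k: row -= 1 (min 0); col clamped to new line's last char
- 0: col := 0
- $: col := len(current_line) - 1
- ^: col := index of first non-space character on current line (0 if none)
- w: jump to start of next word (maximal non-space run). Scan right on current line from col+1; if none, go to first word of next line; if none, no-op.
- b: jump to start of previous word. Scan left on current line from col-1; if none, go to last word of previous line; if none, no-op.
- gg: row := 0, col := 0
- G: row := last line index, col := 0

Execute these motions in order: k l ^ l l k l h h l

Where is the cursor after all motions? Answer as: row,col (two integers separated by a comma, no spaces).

After 1 (k): row=0 col=0 char='_'
After 2 (l): row=0 col=1 char='l'
After 3 (^): row=0 col=1 char='l'
After 4 (l): row=0 col=2 char='e'
After 5 (l): row=0 col=3 char='a'
After 6 (k): row=0 col=3 char='a'
After 7 (l): row=0 col=4 char='f'
After 8 (h): row=0 col=3 char='a'
After 9 (h): row=0 col=2 char='e'
After 10 (l): row=0 col=3 char='a'

Answer: 0,3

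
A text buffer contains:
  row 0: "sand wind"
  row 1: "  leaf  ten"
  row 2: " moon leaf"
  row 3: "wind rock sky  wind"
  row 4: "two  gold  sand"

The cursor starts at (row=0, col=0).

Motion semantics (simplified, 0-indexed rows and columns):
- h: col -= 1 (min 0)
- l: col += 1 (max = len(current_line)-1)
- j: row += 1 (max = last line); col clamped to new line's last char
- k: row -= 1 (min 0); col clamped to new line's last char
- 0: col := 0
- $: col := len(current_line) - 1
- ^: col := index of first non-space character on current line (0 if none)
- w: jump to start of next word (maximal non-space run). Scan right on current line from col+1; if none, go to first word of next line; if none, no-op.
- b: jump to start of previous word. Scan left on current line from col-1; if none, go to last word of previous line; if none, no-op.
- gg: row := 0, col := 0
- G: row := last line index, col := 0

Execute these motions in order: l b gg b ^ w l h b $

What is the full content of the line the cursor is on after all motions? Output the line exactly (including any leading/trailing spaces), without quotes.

After 1 (l): row=0 col=1 char='a'
After 2 (b): row=0 col=0 char='s'
After 3 (gg): row=0 col=0 char='s'
After 4 (b): row=0 col=0 char='s'
After 5 (^): row=0 col=0 char='s'
After 6 (w): row=0 col=5 char='w'
After 7 (l): row=0 col=6 char='i'
After 8 (h): row=0 col=5 char='w'
After 9 (b): row=0 col=0 char='s'
After 10 ($): row=0 col=8 char='d'

Answer: sand wind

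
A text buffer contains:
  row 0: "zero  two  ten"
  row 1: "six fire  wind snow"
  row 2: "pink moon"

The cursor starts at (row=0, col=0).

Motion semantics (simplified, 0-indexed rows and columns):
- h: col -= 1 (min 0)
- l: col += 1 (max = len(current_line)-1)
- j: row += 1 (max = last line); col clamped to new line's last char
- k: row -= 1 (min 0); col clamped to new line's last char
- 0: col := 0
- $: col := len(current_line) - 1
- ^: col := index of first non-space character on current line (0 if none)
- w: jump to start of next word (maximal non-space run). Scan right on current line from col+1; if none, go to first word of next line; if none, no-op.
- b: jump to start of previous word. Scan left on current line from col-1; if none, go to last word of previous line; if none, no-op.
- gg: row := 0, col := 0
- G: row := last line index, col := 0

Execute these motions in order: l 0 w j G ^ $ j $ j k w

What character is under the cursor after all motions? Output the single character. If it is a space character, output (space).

Answer: w

Derivation:
After 1 (l): row=0 col=1 char='e'
After 2 (0): row=0 col=0 char='z'
After 3 (w): row=0 col=6 char='t'
After 4 (j): row=1 col=6 char='r'
After 5 (G): row=2 col=0 char='p'
After 6 (^): row=2 col=0 char='p'
After 7 ($): row=2 col=8 char='n'
After 8 (j): row=2 col=8 char='n'
After 9 ($): row=2 col=8 char='n'
After 10 (j): row=2 col=8 char='n'
After 11 (k): row=1 col=8 char='_'
After 12 (w): row=1 col=10 char='w'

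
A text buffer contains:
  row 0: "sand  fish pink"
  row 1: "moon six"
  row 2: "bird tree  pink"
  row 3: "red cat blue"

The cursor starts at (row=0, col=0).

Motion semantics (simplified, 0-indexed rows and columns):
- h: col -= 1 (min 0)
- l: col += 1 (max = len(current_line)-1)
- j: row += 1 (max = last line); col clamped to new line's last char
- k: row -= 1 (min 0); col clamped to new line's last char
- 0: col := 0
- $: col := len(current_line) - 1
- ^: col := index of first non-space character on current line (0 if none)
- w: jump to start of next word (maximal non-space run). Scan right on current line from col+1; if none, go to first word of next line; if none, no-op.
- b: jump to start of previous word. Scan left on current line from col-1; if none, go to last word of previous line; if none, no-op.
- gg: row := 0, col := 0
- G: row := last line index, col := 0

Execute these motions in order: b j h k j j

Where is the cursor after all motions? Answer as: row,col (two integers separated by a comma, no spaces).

Answer: 2,0

Derivation:
After 1 (b): row=0 col=0 char='s'
After 2 (j): row=1 col=0 char='m'
After 3 (h): row=1 col=0 char='m'
After 4 (k): row=0 col=0 char='s'
After 5 (j): row=1 col=0 char='m'
After 6 (j): row=2 col=0 char='b'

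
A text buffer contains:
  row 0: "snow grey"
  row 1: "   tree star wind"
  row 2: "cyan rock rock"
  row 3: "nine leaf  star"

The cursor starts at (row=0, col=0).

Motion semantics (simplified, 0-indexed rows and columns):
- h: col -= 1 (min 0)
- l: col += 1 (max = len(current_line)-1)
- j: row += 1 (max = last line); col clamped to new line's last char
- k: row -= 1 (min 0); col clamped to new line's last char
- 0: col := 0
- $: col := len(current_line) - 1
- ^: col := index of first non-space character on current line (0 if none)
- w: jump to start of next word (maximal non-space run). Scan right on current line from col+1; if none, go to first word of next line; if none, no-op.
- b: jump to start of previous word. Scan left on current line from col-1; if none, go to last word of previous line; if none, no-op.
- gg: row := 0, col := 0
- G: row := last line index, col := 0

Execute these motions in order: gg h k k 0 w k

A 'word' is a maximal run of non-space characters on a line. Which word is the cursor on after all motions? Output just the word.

After 1 (gg): row=0 col=0 char='s'
After 2 (h): row=0 col=0 char='s'
After 3 (k): row=0 col=0 char='s'
After 4 (k): row=0 col=0 char='s'
After 5 (0): row=0 col=0 char='s'
After 6 (w): row=0 col=5 char='g'
After 7 (k): row=0 col=5 char='g'

Answer: grey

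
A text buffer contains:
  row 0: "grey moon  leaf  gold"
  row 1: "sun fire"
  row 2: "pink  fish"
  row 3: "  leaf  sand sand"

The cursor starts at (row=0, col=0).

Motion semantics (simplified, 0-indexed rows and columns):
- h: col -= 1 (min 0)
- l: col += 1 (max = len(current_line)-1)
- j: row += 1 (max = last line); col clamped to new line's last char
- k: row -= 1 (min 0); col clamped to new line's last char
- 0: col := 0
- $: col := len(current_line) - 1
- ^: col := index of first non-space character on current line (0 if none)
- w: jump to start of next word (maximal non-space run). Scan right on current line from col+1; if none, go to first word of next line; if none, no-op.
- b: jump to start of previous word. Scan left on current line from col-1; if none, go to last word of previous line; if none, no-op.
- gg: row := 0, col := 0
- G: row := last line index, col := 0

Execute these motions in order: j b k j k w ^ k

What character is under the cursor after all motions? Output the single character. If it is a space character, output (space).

After 1 (j): row=1 col=0 char='s'
After 2 (b): row=0 col=17 char='g'
After 3 (k): row=0 col=17 char='g'
After 4 (j): row=1 col=7 char='e'
After 5 (k): row=0 col=7 char='o'
After 6 (w): row=0 col=11 char='l'
After 7 (^): row=0 col=0 char='g'
After 8 (k): row=0 col=0 char='g'

Answer: g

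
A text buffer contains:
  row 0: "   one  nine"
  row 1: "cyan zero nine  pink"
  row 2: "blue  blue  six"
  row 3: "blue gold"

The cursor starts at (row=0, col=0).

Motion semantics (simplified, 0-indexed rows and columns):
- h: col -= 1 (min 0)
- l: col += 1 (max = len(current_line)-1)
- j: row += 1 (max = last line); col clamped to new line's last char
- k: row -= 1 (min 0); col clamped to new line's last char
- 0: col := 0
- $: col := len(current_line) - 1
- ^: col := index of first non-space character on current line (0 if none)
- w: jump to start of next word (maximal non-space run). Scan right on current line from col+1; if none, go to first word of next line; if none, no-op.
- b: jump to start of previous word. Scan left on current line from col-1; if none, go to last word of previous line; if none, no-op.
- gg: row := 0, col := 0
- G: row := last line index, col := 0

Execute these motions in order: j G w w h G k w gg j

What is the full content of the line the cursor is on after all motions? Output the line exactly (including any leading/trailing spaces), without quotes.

After 1 (j): row=1 col=0 char='c'
After 2 (G): row=3 col=0 char='b'
After 3 (w): row=3 col=5 char='g'
After 4 (w): row=3 col=5 char='g'
After 5 (h): row=3 col=4 char='_'
After 6 (G): row=3 col=0 char='b'
After 7 (k): row=2 col=0 char='b'
After 8 (w): row=2 col=6 char='b'
After 9 (gg): row=0 col=0 char='_'
After 10 (j): row=1 col=0 char='c'

Answer: cyan zero nine  pink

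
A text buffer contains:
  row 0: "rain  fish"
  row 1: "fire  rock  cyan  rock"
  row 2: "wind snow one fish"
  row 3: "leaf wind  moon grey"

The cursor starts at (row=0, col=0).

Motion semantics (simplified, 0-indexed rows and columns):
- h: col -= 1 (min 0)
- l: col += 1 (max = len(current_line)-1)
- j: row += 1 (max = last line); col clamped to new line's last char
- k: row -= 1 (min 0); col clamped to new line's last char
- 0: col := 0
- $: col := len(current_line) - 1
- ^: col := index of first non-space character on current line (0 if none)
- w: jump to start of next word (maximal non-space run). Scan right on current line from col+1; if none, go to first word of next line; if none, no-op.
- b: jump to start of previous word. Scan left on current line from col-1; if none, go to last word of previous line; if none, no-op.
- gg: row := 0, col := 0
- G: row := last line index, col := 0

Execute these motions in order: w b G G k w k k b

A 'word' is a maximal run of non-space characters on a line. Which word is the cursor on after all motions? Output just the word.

After 1 (w): row=0 col=6 char='f'
After 2 (b): row=0 col=0 char='r'
After 3 (G): row=3 col=0 char='l'
After 4 (G): row=3 col=0 char='l'
After 5 (k): row=2 col=0 char='w'
After 6 (w): row=2 col=5 char='s'
After 7 (k): row=1 col=5 char='_'
After 8 (k): row=0 col=5 char='_'
After 9 (b): row=0 col=0 char='r'

Answer: rain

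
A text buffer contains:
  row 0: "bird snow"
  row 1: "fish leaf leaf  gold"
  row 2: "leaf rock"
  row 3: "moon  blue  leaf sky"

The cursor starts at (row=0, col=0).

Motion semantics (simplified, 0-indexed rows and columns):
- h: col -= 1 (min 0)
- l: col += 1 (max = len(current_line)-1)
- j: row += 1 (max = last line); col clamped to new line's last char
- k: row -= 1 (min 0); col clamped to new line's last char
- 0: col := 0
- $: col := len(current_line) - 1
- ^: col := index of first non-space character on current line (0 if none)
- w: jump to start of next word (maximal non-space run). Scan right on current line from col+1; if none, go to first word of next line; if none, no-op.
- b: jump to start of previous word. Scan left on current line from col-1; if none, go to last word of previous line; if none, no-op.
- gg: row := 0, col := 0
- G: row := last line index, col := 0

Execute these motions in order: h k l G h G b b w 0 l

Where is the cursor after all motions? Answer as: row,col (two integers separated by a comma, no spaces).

Answer: 2,1

Derivation:
After 1 (h): row=0 col=0 char='b'
After 2 (k): row=0 col=0 char='b'
After 3 (l): row=0 col=1 char='i'
After 4 (G): row=3 col=0 char='m'
After 5 (h): row=3 col=0 char='m'
After 6 (G): row=3 col=0 char='m'
After 7 (b): row=2 col=5 char='r'
After 8 (b): row=2 col=0 char='l'
After 9 (w): row=2 col=5 char='r'
After 10 (0): row=2 col=0 char='l'
After 11 (l): row=2 col=1 char='e'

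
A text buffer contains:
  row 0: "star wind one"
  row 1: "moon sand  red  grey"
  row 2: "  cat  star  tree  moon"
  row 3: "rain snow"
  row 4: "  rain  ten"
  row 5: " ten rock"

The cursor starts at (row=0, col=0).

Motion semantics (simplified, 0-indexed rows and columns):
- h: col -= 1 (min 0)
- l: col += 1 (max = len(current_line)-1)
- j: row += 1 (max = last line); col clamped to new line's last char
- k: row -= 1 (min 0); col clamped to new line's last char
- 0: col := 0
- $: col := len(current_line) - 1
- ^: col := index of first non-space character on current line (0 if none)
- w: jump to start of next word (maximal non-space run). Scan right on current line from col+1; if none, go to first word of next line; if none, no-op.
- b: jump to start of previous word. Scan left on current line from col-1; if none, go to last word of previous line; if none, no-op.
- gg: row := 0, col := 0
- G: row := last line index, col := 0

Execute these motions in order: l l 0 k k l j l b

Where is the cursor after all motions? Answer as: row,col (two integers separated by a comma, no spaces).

After 1 (l): row=0 col=1 char='t'
After 2 (l): row=0 col=2 char='a'
After 3 (0): row=0 col=0 char='s'
After 4 (k): row=0 col=0 char='s'
After 5 (k): row=0 col=0 char='s'
After 6 (l): row=0 col=1 char='t'
After 7 (j): row=1 col=1 char='o'
After 8 (l): row=1 col=2 char='o'
After 9 (b): row=1 col=0 char='m'

Answer: 1,0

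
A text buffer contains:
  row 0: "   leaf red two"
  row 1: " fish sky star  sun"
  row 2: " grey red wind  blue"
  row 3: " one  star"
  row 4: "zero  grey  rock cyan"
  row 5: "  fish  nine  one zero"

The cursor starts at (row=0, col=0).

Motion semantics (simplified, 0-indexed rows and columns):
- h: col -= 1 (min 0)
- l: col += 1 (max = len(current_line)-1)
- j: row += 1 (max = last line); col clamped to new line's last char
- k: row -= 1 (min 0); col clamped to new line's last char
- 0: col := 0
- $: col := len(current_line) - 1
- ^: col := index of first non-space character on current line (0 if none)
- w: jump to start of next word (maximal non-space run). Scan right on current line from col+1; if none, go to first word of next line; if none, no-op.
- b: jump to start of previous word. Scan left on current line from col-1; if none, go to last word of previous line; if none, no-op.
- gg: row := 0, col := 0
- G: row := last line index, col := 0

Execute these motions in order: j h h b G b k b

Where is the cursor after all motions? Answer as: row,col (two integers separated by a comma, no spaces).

Answer: 3,6

Derivation:
After 1 (j): row=1 col=0 char='_'
After 2 (h): row=1 col=0 char='_'
After 3 (h): row=1 col=0 char='_'
After 4 (b): row=0 col=12 char='t'
After 5 (G): row=5 col=0 char='_'
After 6 (b): row=4 col=17 char='c'
After 7 (k): row=3 col=9 char='r'
After 8 (b): row=3 col=6 char='s'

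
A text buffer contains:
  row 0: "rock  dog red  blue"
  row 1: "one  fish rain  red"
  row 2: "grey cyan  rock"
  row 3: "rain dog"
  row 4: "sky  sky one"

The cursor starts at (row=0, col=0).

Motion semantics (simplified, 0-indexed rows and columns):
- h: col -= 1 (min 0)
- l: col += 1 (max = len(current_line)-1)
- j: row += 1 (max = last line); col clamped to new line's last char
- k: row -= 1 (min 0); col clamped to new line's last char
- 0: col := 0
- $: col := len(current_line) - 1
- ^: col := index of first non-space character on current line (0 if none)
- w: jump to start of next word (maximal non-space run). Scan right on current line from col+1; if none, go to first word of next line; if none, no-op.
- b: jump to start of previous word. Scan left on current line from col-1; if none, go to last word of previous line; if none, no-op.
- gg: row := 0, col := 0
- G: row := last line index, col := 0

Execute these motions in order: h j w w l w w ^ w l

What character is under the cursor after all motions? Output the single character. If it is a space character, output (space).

Answer: y

Derivation:
After 1 (h): row=0 col=0 char='r'
After 2 (j): row=1 col=0 char='o'
After 3 (w): row=1 col=5 char='f'
After 4 (w): row=1 col=10 char='r'
After 5 (l): row=1 col=11 char='a'
After 6 (w): row=1 col=16 char='r'
After 7 (w): row=2 col=0 char='g'
After 8 (^): row=2 col=0 char='g'
After 9 (w): row=2 col=5 char='c'
After 10 (l): row=2 col=6 char='y'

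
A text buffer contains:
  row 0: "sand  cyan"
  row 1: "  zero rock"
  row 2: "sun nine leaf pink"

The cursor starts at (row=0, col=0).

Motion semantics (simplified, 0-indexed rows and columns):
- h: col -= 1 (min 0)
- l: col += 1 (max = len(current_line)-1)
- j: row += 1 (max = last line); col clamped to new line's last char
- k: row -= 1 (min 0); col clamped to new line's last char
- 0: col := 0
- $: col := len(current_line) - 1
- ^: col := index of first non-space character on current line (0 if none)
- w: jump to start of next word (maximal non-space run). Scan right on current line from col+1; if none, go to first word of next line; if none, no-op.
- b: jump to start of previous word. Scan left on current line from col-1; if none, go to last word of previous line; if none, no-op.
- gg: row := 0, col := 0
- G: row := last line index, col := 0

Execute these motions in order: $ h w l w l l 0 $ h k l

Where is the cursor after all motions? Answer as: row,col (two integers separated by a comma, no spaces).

After 1 ($): row=0 col=9 char='n'
After 2 (h): row=0 col=8 char='a'
After 3 (w): row=1 col=2 char='z'
After 4 (l): row=1 col=3 char='e'
After 5 (w): row=1 col=7 char='r'
After 6 (l): row=1 col=8 char='o'
After 7 (l): row=1 col=9 char='c'
After 8 (0): row=1 col=0 char='_'
After 9 ($): row=1 col=10 char='k'
After 10 (h): row=1 col=9 char='c'
After 11 (k): row=0 col=9 char='n'
After 12 (l): row=0 col=9 char='n'

Answer: 0,9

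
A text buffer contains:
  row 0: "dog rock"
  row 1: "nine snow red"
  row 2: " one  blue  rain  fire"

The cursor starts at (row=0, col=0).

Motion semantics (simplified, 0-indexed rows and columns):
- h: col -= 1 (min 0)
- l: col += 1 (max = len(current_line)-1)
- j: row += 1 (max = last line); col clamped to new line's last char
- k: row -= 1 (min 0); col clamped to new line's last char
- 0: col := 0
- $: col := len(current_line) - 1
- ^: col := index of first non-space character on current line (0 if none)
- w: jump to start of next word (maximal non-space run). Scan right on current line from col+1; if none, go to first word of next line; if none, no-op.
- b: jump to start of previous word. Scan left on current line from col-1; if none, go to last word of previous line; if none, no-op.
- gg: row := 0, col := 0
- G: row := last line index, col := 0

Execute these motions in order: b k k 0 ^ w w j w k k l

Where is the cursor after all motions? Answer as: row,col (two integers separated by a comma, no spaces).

Answer: 0,2

Derivation:
After 1 (b): row=0 col=0 char='d'
After 2 (k): row=0 col=0 char='d'
After 3 (k): row=0 col=0 char='d'
After 4 (0): row=0 col=0 char='d'
After 5 (^): row=0 col=0 char='d'
After 6 (w): row=0 col=4 char='r'
After 7 (w): row=1 col=0 char='n'
After 8 (j): row=2 col=0 char='_'
After 9 (w): row=2 col=1 char='o'
After 10 (k): row=1 col=1 char='i'
After 11 (k): row=0 col=1 char='o'
After 12 (l): row=0 col=2 char='g'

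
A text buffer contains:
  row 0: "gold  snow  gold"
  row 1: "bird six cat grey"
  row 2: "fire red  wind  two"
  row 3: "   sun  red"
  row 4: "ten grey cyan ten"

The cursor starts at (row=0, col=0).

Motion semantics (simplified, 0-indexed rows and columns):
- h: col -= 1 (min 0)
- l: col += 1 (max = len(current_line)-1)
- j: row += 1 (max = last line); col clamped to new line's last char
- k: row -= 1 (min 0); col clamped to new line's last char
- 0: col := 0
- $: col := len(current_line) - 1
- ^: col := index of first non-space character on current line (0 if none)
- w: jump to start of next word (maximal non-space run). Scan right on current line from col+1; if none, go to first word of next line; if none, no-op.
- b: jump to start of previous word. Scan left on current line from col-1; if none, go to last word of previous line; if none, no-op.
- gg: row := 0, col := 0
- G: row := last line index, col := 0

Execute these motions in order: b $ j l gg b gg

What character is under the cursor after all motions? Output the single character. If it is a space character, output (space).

After 1 (b): row=0 col=0 char='g'
After 2 ($): row=0 col=15 char='d'
After 3 (j): row=1 col=15 char='e'
After 4 (l): row=1 col=16 char='y'
After 5 (gg): row=0 col=0 char='g'
After 6 (b): row=0 col=0 char='g'
After 7 (gg): row=0 col=0 char='g'

Answer: g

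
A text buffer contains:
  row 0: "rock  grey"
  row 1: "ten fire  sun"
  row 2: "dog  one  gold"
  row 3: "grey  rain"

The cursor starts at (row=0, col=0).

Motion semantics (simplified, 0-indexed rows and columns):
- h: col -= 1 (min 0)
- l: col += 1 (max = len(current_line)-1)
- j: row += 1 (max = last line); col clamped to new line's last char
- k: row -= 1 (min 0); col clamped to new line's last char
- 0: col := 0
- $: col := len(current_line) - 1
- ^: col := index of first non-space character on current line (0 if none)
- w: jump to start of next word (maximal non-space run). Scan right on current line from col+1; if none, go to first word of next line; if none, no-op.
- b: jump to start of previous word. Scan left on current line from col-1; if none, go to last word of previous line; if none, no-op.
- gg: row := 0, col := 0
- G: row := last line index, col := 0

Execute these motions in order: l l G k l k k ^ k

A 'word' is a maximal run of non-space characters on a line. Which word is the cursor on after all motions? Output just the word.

After 1 (l): row=0 col=1 char='o'
After 2 (l): row=0 col=2 char='c'
After 3 (G): row=3 col=0 char='g'
After 4 (k): row=2 col=0 char='d'
After 5 (l): row=2 col=1 char='o'
After 6 (k): row=1 col=1 char='e'
After 7 (k): row=0 col=1 char='o'
After 8 (^): row=0 col=0 char='r'
After 9 (k): row=0 col=0 char='r'

Answer: rock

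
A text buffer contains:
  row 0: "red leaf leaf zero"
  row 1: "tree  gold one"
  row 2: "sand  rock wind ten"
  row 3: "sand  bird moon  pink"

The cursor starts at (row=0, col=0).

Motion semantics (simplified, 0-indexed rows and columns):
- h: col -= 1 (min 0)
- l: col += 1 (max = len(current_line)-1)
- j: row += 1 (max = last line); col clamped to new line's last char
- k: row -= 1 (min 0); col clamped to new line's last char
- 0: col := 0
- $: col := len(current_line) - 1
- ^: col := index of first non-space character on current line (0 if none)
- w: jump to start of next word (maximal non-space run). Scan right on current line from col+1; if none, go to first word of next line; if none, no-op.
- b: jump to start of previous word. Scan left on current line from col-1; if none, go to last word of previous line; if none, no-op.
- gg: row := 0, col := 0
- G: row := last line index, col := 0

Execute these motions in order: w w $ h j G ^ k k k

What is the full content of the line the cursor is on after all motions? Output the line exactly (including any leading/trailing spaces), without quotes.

Answer: red leaf leaf zero

Derivation:
After 1 (w): row=0 col=4 char='l'
After 2 (w): row=0 col=9 char='l'
After 3 ($): row=0 col=17 char='o'
After 4 (h): row=0 col=16 char='r'
After 5 (j): row=1 col=13 char='e'
After 6 (G): row=3 col=0 char='s'
After 7 (^): row=3 col=0 char='s'
After 8 (k): row=2 col=0 char='s'
After 9 (k): row=1 col=0 char='t'
After 10 (k): row=0 col=0 char='r'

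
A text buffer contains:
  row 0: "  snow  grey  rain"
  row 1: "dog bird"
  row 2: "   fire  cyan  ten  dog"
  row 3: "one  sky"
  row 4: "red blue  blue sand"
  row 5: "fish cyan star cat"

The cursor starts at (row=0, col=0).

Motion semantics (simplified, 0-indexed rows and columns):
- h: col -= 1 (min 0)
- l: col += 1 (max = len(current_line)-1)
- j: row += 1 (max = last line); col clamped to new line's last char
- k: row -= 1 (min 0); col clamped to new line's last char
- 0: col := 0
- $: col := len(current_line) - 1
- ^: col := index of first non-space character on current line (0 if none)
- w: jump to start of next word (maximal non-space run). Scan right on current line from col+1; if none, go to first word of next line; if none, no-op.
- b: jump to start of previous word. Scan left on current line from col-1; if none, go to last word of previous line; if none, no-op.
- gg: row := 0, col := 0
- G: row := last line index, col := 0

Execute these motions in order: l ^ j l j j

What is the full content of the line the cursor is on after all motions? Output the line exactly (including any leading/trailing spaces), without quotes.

After 1 (l): row=0 col=1 char='_'
After 2 (^): row=0 col=2 char='s'
After 3 (j): row=1 col=2 char='g'
After 4 (l): row=1 col=3 char='_'
After 5 (j): row=2 col=3 char='f'
After 6 (j): row=3 col=3 char='_'

Answer: one  sky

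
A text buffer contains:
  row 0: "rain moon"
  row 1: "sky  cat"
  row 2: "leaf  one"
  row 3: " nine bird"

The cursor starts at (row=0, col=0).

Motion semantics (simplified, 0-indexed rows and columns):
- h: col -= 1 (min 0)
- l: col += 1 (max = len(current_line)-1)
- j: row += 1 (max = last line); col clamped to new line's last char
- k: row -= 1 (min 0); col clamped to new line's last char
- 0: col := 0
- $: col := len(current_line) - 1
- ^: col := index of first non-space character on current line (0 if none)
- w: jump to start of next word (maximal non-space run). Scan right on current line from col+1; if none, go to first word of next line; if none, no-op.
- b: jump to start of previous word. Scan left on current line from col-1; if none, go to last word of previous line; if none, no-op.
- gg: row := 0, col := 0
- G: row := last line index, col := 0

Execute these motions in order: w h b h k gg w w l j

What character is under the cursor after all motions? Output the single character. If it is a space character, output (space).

After 1 (w): row=0 col=5 char='m'
After 2 (h): row=0 col=4 char='_'
After 3 (b): row=0 col=0 char='r'
After 4 (h): row=0 col=0 char='r'
After 5 (k): row=0 col=0 char='r'
After 6 (gg): row=0 col=0 char='r'
After 7 (w): row=0 col=5 char='m'
After 8 (w): row=1 col=0 char='s'
After 9 (l): row=1 col=1 char='k'
After 10 (j): row=2 col=1 char='e'

Answer: e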